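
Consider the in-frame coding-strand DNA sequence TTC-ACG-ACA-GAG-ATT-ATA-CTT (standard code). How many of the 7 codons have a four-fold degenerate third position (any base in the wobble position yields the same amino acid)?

Codon 1 TTC (Phe): third position 2-fold.
Codon 2 ACG (Thr): third position 4-fold.
Codon 3 ACA (Thr): third position 4-fold.
Codon 4 GAG (Glu): third position 2-fold.
Codon 5 ATT (Ile): third position 3-fold.
Codon 6 ATA (Ile): third position 3-fold.
Codon 7 CTT (Leu): third position 4-fold.
Four-fold degenerate third positions: 3.

3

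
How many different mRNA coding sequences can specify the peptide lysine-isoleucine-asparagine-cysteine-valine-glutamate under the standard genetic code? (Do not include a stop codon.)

Lys: 2 codons.
Ile: 3 codons.
Asn: 2 codons.
Cys: 2 codons.
Val: 4 codons.
Glu: 2 codons.
2 × 3 × 2 × 2 × 4 × 2 = 192.

192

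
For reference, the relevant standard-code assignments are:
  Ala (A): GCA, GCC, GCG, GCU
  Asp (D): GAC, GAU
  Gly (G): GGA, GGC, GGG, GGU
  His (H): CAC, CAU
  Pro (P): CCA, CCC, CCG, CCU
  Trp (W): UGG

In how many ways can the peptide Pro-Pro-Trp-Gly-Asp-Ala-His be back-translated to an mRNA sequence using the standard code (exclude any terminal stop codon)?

1024

Pro: 4 codons.
Pro: 4 codons.
Trp: 1 codon.
Gly: 4 codons.
Asp: 2 codons.
Ala: 4 codons.
His: 2 codons.
4 × 4 × 1 × 4 × 2 × 4 × 2 = 1024.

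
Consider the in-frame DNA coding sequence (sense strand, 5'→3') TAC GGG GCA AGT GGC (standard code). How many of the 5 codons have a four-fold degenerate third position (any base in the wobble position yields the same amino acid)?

Codon 1 TAC (Tyr): third position 2-fold.
Codon 2 GGG (Gly): third position 4-fold.
Codon 3 GCA (Ala): third position 4-fold.
Codon 4 AGT (Ser): third position 2-fold.
Codon 5 GGC (Gly): third position 4-fold.
Four-fold degenerate third positions: 3.

3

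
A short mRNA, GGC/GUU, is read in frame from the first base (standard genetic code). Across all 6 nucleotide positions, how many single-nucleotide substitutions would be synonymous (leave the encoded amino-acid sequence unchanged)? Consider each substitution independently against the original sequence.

Codon 1 (GGC, Gly): 3 synonymous substitutions.
Codon 2 (GUU, Val): 3 synonymous substitutions.
Total: 3 + 3 = 6.

6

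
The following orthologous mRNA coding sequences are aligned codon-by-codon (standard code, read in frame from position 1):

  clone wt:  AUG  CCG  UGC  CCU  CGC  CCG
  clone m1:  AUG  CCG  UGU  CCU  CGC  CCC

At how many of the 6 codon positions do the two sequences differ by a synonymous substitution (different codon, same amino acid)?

Codon 1: AUG Met / AUG Met — identical.
Codon 2: CCG Pro / CCG Pro — identical.
Codon 3: UGC Cys / UGU Cys — synonymous.
Codon 4: CCU Pro / CCU Pro — identical.
Codon 5: CGC Arg / CGC Arg — identical.
Codon 6: CCG Pro / CCC Pro — synonymous.
Synonymous differences: 2.

2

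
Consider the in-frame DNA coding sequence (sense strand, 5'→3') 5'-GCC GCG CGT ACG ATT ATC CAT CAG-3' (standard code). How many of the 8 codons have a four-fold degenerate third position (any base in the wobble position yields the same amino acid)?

Codon 1 GCC (Ala): third position 4-fold.
Codon 2 GCG (Ala): third position 4-fold.
Codon 3 CGT (Arg): third position 4-fold.
Codon 4 ACG (Thr): third position 4-fold.
Codon 5 ATT (Ile): third position 3-fold.
Codon 6 ATC (Ile): third position 3-fold.
Codon 7 CAT (His): third position 2-fold.
Codon 8 CAG (Gln): third position 2-fold.
Four-fold degenerate third positions: 4.

4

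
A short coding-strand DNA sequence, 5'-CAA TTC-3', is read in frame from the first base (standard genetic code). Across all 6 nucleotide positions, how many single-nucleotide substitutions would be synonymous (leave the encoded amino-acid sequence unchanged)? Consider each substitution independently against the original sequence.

2

Codon 1 (CAA, Gln): 1 synonymous substitution.
Codon 2 (TTC, Phe): 1 synonymous substitution.
Total: 1 + 1 = 2.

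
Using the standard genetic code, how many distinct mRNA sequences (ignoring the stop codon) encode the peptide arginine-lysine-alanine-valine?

Arg: 6 codons.
Lys: 2 codons.
Ala: 4 codons.
Val: 4 codons.
6 × 2 × 4 × 4 = 192.

192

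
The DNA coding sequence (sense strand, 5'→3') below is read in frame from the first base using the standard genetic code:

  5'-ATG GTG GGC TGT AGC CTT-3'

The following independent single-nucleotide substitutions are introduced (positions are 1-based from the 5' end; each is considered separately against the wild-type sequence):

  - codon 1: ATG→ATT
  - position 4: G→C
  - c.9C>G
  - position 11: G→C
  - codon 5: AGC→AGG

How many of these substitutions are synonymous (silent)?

1

Codon 1: ATG (Met) → ATT (Ile) — missense.
Codon 2: GTG (Val) → CTG (Leu) — missense.
Codon 3: GGC (Gly) → GGG (Gly) — synonymous.
Codon 4: TGT (Cys) → TCT (Ser) — missense.
Codon 5: AGC (Ser) → AGG (Arg) — missense.
Synonymous: 1 of 5.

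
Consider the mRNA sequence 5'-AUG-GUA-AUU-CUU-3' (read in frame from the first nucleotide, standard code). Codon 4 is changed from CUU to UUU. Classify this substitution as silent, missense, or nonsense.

Position 10 falls in codon 4: CUU → Leu.
After the substitution the codon is UUU → Phe.
Leu ≠ Phe, so this is a missense mutation.

missense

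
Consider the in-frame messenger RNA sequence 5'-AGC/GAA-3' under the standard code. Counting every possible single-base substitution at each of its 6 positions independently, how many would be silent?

2

Codon 1 (AGC, Ser): 1 synonymous substitution.
Codon 2 (GAA, Glu): 1 synonymous substitution.
Total: 1 + 1 = 2.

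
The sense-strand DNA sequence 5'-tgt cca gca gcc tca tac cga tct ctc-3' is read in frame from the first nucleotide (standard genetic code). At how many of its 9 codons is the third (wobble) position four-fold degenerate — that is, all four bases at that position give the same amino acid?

Codon 1 TGT (Cys): third position 2-fold.
Codon 2 CCA (Pro): third position 4-fold.
Codon 3 GCA (Ala): third position 4-fold.
Codon 4 GCC (Ala): third position 4-fold.
Codon 5 TCA (Ser): third position 4-fold.
Codon 6 TAC (Tyr): third position 2-fold.
Codon 7 CGA (Arg): third position 4-fold.
Codon 8 TCT (Ser): third position 4-fold.
Codon 9 CTC (Leu): third position 4-fold.
Four-fold degenerate third positions: 7.

7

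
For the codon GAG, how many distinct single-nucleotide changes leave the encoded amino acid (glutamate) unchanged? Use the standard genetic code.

1

Position 1: none → 0 synonymous.
Position 2: none → 0 synonymous.
Position 3: GAA → 1 synonymous.
Total: 0 + 0 + 1 = 1.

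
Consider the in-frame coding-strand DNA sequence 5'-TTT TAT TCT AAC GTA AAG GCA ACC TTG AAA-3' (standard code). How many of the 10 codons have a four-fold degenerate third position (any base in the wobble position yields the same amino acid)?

4

Codon 1 TTT (Phe): third position 2-fold.
Codon 2 TAT (Tyr): third position 2-fold.
Codon 3 TCT (Ser): third position 4-fold.
Codon 4 AAC (Asn): third position 2-fold.
Codon 5 GTA (Val): third position 4-fold.
Codon 6 AAG (Lys): third position 2-fold.
Codon 7 GCA (Ala): third position 4-fold.
Codon 8 ACC (Thr): third position 4-fold.
Codon 9 TTG (Leu): third position 2-fold.
Codon 10 AAA (Lys): third position 2-fold.
Four-fold degenerate third positions: 4.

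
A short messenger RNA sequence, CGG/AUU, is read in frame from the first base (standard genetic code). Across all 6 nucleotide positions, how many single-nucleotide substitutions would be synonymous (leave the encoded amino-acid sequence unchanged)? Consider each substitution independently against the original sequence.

Codon 1 (CGG, Arg): 4 synonymous substitutions.
Codon 2 (AUU, Ile): 2 synonymous substitutions.
Total: 4 + 2 = 6.

6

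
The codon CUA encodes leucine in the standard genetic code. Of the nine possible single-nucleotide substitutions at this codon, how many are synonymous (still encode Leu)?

4

Position 1: UUA → 1 synonymous.
Position 2: none → 0 synonymous.
Position 3: CUU, CUC, CUG → 3 synonymous.
Total: 1 + 0 + 3 = 4.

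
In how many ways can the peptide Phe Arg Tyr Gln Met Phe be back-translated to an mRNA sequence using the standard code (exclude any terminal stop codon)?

Phe: 2 codons.
Arg: 6 codons.
Tyr: 2 codons.
Gln: 2 codons.
Met: 1 codon.
Phe: 2 codons.
2 × 6 × 2 × 2 × 1 × 2 = 96.

96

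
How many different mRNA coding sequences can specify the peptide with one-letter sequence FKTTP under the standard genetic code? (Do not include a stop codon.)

Phe: 2 codons.
Lys: 2 codons.
Thr: 4 codons.
Thr: 4 codons.
Pro: 4 codons.
2 × 2 × 4 × 4 × 4 = 256.

256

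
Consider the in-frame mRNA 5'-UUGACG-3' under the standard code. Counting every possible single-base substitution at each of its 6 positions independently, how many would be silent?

Codon 1 (UUG, Leu): 2 synonymous substitutions.
Codon 2 (ACG, Thr): 3 synonymous substitutions.
Total: 2 + 3 = 5.

5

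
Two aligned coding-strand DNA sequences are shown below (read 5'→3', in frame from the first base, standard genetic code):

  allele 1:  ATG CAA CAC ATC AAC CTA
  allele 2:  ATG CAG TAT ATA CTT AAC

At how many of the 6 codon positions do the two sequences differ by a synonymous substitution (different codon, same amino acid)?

Codon 1: ATG Met / ATG Met — identical.
Codon 2: CAA Gln / CAG Gln — synonymous.
Codon 3: CAC His / TAT Tyr — nonsynonymous.
Codon 4: ATC Ile / ATA Ile — synonymous.
Codon 5: AAC Asn / CTT Leu — nonsynonymous.
Codon 6: CTA Leu / AAC Asn — nonsynonymous.
Synonymous differences: 2.

2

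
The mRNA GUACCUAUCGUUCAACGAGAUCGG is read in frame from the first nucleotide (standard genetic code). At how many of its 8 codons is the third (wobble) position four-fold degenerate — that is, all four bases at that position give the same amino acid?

5

Codon 1 GUA (Val): third position 4-fold.
Codon 2 CCU (Pro): third position 4-fold.
Codon 3 AUC (Ile): third position 3-fold.
Codon 4 GUU (Val): third position 4-fold.
Codon 5 CAA (Gln): third position 2-fold.
Codon 6 CGA (Arg): third position 4-fold.
Codon 7 GAU (Asp): third position 2-fold.
Codon 8 CGG (Arg): third position 4-fold.
Four-fold degenerate third positions: 5.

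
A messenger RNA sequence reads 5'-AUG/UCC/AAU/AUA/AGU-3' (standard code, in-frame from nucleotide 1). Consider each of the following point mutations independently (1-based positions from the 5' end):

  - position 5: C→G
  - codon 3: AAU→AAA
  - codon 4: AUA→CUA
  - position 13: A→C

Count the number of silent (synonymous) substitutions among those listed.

Codon 2: UCC (Ser) → UGC (Cys) — missense.
Codon 3: AAU (Asn) → AAA (Lys) — missense.
Codon 4: AUA (Ile) → CUA (Leu) — missense.
Codon 5: AGU (Ser) → CGU (Arg) — missense.
Synonymous: 0 of 4.

0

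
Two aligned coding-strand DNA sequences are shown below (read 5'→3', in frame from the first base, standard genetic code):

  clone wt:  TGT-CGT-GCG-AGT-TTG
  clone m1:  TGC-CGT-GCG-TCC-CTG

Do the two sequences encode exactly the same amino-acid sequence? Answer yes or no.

yes

Codon 1: TGT Cys / TGC Cys — synonymous.
Codon 2: CGT Arg / CGT Arg — identical.
Codon 3: GCG Ala / GCG Ala — identical.
Codon 4: AGT Ser / TCC Ser — synonymous.
Codon 5: TTG Leu / CTG Leu — synonymous.
Nonsynonymous differences: 0 → same protein.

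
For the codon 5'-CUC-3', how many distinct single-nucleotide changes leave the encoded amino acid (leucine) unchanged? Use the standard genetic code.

Position 1: none → 0 synonymous.
Position 2: none → 0 synonymous.
Position 3: CUU, CUA, CUG → 3 synonymous.
Total: 0 + 0 + 3 = 3.

3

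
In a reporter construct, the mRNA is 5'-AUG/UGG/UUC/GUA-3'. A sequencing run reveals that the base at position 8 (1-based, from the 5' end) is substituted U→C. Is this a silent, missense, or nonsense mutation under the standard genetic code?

Position 8 falls in codon 3: UUC → Phe.
After the substitution the codon is UCC → Ser.
Phe ≠ Ser, so this is a missense mutation.

missense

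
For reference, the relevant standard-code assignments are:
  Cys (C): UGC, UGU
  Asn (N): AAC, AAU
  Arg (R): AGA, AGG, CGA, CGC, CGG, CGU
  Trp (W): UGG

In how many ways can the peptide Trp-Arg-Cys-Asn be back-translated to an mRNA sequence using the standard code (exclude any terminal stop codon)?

Trp: 1 codon.
Arg: 6 codons.
Cys: 2 codons.
Asn: 2 codons.
1 × 6 × 2 × 2 = 24.

24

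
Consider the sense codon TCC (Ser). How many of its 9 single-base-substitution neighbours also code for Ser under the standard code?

Position 1: none → 0 synonymous.
Position 2: none → 0 synonymous.
Position 3: TCT, TCA, TCG → 3 synonymous.
Total: 0 + 0 + 3 = 3.

3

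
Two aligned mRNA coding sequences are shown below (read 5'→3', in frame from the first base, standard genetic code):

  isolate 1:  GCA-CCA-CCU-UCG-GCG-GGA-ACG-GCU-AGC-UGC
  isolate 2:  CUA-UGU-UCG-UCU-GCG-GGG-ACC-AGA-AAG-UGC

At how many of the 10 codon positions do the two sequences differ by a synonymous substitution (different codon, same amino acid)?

Codon 1: GCA Ala / CUA Leu — nonsynonymous.
Codon 2: CCA Pro / UGU Cys — nonsynonymous.
Codon 3: CCU Pro / UCG Ser — nonsynonymous.
Codon 4: UCG Ser / UCU Ser — synonymous.
Codon 5: GCG Ala / GCG Ala — identical.
Codon 6: GGA Gly / GGG Gly — synonymous.
Codon 7: ACG Thr / ACC Thr — synonymous.
Codon 8: GCU Ala / AGA Arg — nonsynonymous.
Codon 9: AGC Ser / AAG Lys — nonsynonymous.
Codon 10: UGC Cys / UGC Cys — identical.
Synonymous differences: 3.

3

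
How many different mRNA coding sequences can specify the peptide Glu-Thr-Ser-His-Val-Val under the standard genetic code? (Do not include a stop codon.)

Glu: 2 codons.
Thr: 4 codons.
Ser: 6 codons.
His: 2 codons.
Val: 4 codons.
Val: 4 codons.
2 × 4 × 6 × 2 × 4 × 4 = 1536.

1536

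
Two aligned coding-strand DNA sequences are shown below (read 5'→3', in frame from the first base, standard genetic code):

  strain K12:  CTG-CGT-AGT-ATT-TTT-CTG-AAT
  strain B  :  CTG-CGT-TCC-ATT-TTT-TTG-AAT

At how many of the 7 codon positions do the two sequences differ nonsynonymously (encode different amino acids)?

Codon 1: CTG Leu / CTG Leu — identical.
Codon 2: CGT Arg / CGT Arg — identical.
Codon 3: AGT Ser / TCC Ser — synonymous.
Codon 4: ATT Ile / ATT Ile — identical.
Codon 5: TTT Phe / TTT Phe — identical.
Codon 6: CTG Leu / TTG Leu — synonymous.
Codon 7: AAT Asn / AAT Asn — identical.
Nonsynonymous differences: 0.

0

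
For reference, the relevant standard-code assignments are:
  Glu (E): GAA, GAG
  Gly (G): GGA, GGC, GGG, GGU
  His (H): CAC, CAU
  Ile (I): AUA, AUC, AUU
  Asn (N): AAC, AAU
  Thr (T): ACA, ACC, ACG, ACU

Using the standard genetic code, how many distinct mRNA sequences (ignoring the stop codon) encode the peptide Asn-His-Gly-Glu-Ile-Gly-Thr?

Asn: 2 codons.
His: 2 codons.
Gly: 4 codons.
Glu: 2 codons.
Ile: 3 codons.
Gly: 4 codons.
Thr: 4 codons.
2 × 2 × 4 × 2 × 3 × 4 × 4 = 1536.

1536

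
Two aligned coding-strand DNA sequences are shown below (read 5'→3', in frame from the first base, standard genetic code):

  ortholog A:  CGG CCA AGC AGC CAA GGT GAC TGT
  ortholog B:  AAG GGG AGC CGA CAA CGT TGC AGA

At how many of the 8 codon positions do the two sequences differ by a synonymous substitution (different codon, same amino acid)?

0

Codon 1: CGG Arg / AAG Lys — nonsynonymous.
Codon 2: CCA Pro / GGG Gly — nonsynonymous.
Codon 3: AGC Ser / AGC Ser — identical.
Codon 4: AGC Ser / CGA Arg — nonsynonymous.
Codon 5: CAA Gln / CAA Gln — identical.
Codon 6: GGT Gly / CGT Arg — nonsynonymous.
Codon 7: GAC Asp / TGC Cys — nonsynonymous.
Codon 8: TGT Cys / AGA Arg — nonsynonymous.
Synonymous differences: 0.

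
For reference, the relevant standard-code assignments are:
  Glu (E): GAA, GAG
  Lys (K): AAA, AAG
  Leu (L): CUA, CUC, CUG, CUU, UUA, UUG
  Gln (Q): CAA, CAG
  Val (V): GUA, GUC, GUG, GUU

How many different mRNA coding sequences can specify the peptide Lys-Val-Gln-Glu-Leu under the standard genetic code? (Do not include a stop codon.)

192

Lys: 2 codons.
Val: 4 codons.
Gln: 2 codons.
Glu: 2 codons.
Leu: 6 codons.
2 × 4 × 2 × 2 × 6 = 192.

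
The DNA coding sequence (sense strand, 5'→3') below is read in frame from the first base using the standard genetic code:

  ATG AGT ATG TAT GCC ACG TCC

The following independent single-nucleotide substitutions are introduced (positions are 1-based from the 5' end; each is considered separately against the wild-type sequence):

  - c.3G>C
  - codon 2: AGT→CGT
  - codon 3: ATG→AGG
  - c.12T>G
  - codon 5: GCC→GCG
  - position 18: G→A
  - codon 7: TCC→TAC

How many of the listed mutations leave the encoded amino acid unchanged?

Codon 1: ATG (Met) → ATC (Ile) — missense.
Codon 2: AGT (Ser) → CGT (Arg) — missense.
Codon 3: ATG (Met) → AGG (Arg) — missense.
Codon 4: TAT (Tyr) → TAG (Stop) — nonsense.
Codon 5: GCC (Ala) → GCG (Ala) — synonymous.
Codon 6: ACG (Thr) → ACA (Thr) — synonymous.
Codon 7: TCC (Ser) → TAC (Tyr) — missense.
Synonymous: 2 of 7.

2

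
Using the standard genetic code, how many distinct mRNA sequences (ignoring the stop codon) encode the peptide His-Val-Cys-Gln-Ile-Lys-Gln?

His: 2 codons.
Val: 4 codons.
Cys: 2 codons.
Gln: 2 codons.
Ile: 3 codons.
Lys: 2 codons.
Gln: 2 codons.
2 × 4 × 2 × 2 × 3 × 2 × 2 = 384.

384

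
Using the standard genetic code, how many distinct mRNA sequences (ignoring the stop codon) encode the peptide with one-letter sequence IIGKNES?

1728

Ile: 3 codons.
Ile: 3 codons.
Gly: 4 codons.
Lys: 2 codons.
Asn: 2 codons.
Glu: 2 codons.
Ser: 6 codons.
3 × 3 × 4 × 2 × 2 × 2 × 6 = 1728.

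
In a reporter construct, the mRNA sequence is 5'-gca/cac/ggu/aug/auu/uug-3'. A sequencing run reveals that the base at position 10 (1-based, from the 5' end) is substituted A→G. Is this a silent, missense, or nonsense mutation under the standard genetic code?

missense

Position 10 falls in codon 4: AUG → Met.
After the substitution the codon is GUG → Val.
Met ≠ Val, so this is a missense mutation.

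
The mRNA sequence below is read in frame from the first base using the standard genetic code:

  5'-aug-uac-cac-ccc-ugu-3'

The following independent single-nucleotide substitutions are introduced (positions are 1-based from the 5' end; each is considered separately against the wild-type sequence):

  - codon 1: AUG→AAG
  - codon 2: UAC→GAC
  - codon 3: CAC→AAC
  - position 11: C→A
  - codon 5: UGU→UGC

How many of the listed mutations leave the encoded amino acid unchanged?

1

Codon 1: AUG (Met) → AAG (Lys) — missense.
Codon 2: UAC (Tyr) → GAC (Asp) — missense.
Codon 3: CAC (His) → AAC (Asn) — missense.
Codon 4: CCC (Pro) → CAC (His) — missense.
Codon 5: UGU (Cys) → UGC (Cys) — synonymous.
Synonymous: 1 of 5.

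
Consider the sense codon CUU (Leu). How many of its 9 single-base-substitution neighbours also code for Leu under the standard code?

Position 1: none → 0 synonymous.
Position 2: none → 0 synonymous.
Position 3: CUC, CUA, CUG → 3 synonymous.
Total: 0 + 0 + 3 = 3.

3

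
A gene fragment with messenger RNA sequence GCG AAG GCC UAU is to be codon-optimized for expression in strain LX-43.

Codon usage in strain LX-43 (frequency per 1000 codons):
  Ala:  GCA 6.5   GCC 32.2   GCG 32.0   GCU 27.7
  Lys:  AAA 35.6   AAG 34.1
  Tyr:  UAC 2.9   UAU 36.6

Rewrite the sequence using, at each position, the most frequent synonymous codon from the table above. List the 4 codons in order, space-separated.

GCC AAA GCC UAU

Codon 1 (Ala): best is GCC at 32.2.
Codon 2 (Lys): best is AAA at 35.6.
Codon 3 (Ala): best is GCC at 32.2.
Codon 4 (Tyr): best is UAU at 36.6.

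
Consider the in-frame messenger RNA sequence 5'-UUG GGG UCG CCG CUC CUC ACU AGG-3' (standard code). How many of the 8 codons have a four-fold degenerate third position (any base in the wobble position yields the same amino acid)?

Codon 1 UUG (Leu): third position 2-fold.
Codon 2 GGG (Gly): third position 4-fold.
Codon 3 UCG (Ser): third position 4-fold.
Codon 4 CCG (Pro): third position 4-fold.
Codon 5 CUC (Leu): third position 4-fold.
Codon 6 CUC (Leu): third position 4-fold.
Codon 7 ACU (Thr): third position 4-fold.
Codon 8 AGG (Arg): third position 2-fold.
Four-fold degenerate third positions: 6.

6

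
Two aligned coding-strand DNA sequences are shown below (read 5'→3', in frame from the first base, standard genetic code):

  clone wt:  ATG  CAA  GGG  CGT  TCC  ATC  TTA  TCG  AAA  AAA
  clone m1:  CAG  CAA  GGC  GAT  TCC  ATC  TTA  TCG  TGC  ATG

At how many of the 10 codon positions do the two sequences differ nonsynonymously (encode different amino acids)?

Codon 1: ATG Met / CAG Gln — nonsynonymous.
Codon 2: CAA Gln / CAA Gln — identical.
Codon 3: GGG Gly / GGC Gly — synonymous.
Codon 4: CGT Arg / GAT Asp — nonsynonymous.
Codon 5: TCC Ser / TCC Ser — identical.
Codon 6: ATC Ile / ATC Ile — identical.
Codon 7: TTA Leu / TTA Leu — identical.
Codon 8: TCG Ser / TCG Ser — identical.
Codon 9: AAA Lys / TGC Cys — nonsynonymous.
Codon 10: AAA Lys / ATG Met — nonsynonymous.
Nonsynonymous differences: 4.

4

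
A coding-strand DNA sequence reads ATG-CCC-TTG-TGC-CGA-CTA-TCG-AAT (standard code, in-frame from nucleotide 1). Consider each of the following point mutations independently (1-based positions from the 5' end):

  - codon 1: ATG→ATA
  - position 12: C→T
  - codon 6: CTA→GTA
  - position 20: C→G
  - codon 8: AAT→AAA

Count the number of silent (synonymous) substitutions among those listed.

1

Codon 1: ATG (Met) → ATA (Ile) — missense.
Codon 4: TGC (Cys) → TGT (Cys) — synonymous.
Codon 6: CTA (Leu) → GTA (Val) — missense.
Codon 7: TCG (Ser) → TGG (Trp) — missense.
Codon 8: AAT (Asn) → AAA (Lys) — missense.
Synonymous: 1 of 5.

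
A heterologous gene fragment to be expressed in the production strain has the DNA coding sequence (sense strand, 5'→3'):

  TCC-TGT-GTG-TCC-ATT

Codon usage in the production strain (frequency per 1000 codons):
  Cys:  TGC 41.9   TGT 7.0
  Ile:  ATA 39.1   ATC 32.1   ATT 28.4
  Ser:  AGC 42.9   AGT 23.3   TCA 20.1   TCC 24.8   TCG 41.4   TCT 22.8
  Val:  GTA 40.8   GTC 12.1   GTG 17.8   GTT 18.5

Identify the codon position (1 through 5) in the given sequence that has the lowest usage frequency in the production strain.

Codon 1 TCC (Ser): 24.8 per 1000.
Codon 2 TGT (Cys): 7.0 per 1000.
Codon 3 GTG (Val): 17.8 per 1000.
Codon 4 TCC (Ser): 24.8 per 1000.
Codon 5 ATT (Ile): 28.4 per 1000.
Lowest frequency is 7.0 at codon 2.

2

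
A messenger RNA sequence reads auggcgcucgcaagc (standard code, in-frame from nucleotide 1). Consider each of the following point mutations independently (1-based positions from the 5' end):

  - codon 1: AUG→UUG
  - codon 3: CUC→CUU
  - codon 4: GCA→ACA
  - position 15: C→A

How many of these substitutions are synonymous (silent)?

Codon 1: AUG (Met) → UUG (Leu) — missense.
Codon 3: CUC (Leu) → CUU (Leu) — synonymous.
Codon 4: GCA (Ala) → ACA (Thr) — missense.
Codon 5: AGC (Ser) → AGA (Arg) — missense.
Synonymous: 1 of 4.

1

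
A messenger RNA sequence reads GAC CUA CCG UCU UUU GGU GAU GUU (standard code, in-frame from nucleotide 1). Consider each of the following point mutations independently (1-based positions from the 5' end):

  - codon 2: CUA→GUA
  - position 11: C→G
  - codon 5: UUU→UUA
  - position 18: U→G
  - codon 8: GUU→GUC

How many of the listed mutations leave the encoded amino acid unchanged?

2

Codon 2: CUA (Leu) → GUA (Val) — missense.
Codon 4: UCU (Ser) → UGU (Cys) — missense.
Codon 5: UUU (Phe) → UUA (Leu) — missense.
Codon 6: GGU (Gly) → GGG (Gly) — synonymous.
Codon 8: GUU (Val) → GUC (Val) — synonymous.
Synonymous: 2 of 5.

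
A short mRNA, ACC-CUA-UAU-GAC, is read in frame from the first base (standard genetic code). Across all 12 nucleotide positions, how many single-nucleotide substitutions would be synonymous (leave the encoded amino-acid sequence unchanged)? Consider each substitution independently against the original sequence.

Codon 1 (ACC, Thr): 3 synonymous substitutions.
Codon 2 (CUA, Leu): 4 synonymous substitutions.
Codon 3 (UAU, Tyr): 1 synonymous substitution.
Codon 4 (GAC, Asp): 1 synonymous substitution.
Total: 3 + 4 + 1 + 1 = 9.

9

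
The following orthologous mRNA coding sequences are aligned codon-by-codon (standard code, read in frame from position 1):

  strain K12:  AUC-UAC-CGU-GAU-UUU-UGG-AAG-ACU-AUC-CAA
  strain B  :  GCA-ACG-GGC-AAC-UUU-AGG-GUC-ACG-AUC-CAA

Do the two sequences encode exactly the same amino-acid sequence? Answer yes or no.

Codon 1: AUC Ile / GCA Ala — nonsynonymous.
Codon 2: UAC Tyr / ACG Thr — nonsynonymous.
Codon 3: CGU Arg / GGC Gly — nonsynonymous.
Codon 4: GAU Asp / AAC Asn — nonsynonymous.
Codon 5: UUU Phe / UUU Phe — identical.
Codon 6: UGG Trp / AGG Arg — nonsynonymous.
Codon 7: AAG Lys / GUC Val — nonsynonymous.
Codon 8: ACU Thr / ACG Thr — synonymous.
Codon 9: AUC Ile / AUC Ile — identical.
Codon 10: CAA Gln / CAA Gln — identical.
Nonsynonymous differences: 6 → different protein.

no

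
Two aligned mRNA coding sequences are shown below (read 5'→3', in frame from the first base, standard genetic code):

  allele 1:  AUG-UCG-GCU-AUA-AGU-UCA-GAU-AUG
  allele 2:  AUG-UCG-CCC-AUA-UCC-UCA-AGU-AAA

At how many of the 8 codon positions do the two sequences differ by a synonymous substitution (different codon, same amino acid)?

Codon 1: AUG Met / AUG Met — identical.
Codon 2: UCG Ser / UCG Ser — identical.
Codon 3: GCU Ala / CCC Pro — nonsynonymous.
Codon 4: AUA Ile / AUA Ile — identical.
Codon 5: AGU Ser / UCC Ser — synonymous.
Codon 6: UCA Ser / UCA Ser — identical.
Codon 7: GAU Asp / AGU Ser — nonsynonymous.
Codon 8: AUG Met / AAA Lys — nonsynonymous.
Synonymous differences: 1.

1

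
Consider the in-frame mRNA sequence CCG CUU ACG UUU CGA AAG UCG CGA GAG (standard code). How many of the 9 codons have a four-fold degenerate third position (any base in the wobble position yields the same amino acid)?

6

Codon 1 CCG (Pro): third position 4-fold.
Codon 2 CUU (Leu): third position 4-fold.
Codon 3 ACG (Thr): third position 4-fold.
Codon 4 UUU (Phe): third position 2-fold.
Codon 5 CGA (Arg): third position 4-fold.
Codon 6 AAG (Lys): third position 2-fold.
Codon 7 UCG (Ser): third position 4-fold.
Codon 8 CGA (Arg): third position 4-fold.
Codon 9 GAG (Glu): third position 2-fold.
Four-fold degenerate third positions: 6.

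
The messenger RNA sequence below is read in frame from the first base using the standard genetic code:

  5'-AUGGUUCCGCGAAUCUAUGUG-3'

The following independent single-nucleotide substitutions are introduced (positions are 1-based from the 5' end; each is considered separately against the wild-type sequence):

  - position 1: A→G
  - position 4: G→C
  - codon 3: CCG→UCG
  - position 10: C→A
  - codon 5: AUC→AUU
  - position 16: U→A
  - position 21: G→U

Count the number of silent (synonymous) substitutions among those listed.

3

Codon 1: AUG (Met) → GUG (Val) — missense.
Codon 2: GUU (Val) → CUU (Leu) — missense.
Codon 3: CCG (Pro) → UCG (Ser) — missense.
Codon 4: CGA (Arg) → AGA (Arg) — synonymous.
Codon 5: AUC (Ile) → AUU (Ile) — synonymous.
Codon 6: UAU (Tyr) → AAU (Asn) — missense.
Codon 7: GUG (Val) → GUU (Val) — synonymous.
Synonymous: 3 of 7.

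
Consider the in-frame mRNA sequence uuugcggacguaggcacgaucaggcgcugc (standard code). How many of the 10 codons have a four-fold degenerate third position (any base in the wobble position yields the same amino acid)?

Codon 1 UUU (Phe): third position 2-fold.
Codon 2 GCG (Ala): third position 4-fold.
Codon 3 GAC (Asp): third position 2-fold.
Codon 4 GUA (Val): third position 4-fold.
Codon 5 GGC (Gly): third position 4-fold.
Codon 6 ACG (Thr): third position 4-fold.
Codon 7 AUC (Ile): third position 3-fold.
Codon 8 AGG (Arg): third position 2-fold.
Codon 9 CGC (Arg): third position 4-fold.
Codon 10 UGC (Cys): third position 2-fold.
Four-fold degenerate third positions: 5.

5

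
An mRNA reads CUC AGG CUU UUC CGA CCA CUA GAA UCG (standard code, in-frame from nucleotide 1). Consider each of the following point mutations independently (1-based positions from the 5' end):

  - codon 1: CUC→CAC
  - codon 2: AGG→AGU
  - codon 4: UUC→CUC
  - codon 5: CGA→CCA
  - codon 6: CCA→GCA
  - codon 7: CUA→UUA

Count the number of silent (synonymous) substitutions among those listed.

Codon 1: CUC (Leu) → CAC (His) — missense.
Codon 2: AGG (Arg) → AGU (Ser) — missense.
Codon 4: UUC (Phe) → CUC (Leu) — missense.
Codon 5: CGA (Arg) → CCA (Pro) — missense.
Codon 6: CCA (Pro) → GCA (Ala) — missense.
Codon 7: CUA (Leu) → UUA (Leu) — synonymous.
Synonymous: 1 of 6.

1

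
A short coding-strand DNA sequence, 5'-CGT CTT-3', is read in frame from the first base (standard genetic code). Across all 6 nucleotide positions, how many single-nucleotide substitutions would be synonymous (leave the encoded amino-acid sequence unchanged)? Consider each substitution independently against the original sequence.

6

Codon 1 (CGT, Arg): 3 synonymous substitutions.
Codon 2 (CTT, Leu): 3 synonymous substitutions.
Total: 3 + 3 = 6.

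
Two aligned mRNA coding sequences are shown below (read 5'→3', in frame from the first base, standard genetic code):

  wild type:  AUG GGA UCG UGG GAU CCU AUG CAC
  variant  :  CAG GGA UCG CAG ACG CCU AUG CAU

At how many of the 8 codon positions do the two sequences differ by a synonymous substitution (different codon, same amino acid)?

1

Codon 1: AUG Met / CAG Gln — nonsynonymous.
Codon 2: GGA Gly / GGA Gly — identical.
Codon 3: UCG Ser / UCG Ser — identical.
Codon 4: UGG Trp / CAG Gln — nonsynonymous.
Codon 5: GAU Asp / ACG Thr — nonsynonymous.
Codon 6: CCU Pro / CCU Pro — identical.
Codon 7: AUG Met / AUG Met — identical.
Codon 8: CAC His / CAU His — synonymous.
Synonymous differences: 1.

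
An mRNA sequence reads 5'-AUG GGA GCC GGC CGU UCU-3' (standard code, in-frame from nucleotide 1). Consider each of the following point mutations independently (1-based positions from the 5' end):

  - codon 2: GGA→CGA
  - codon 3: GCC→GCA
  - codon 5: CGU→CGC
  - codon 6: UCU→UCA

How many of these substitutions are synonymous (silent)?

Codon 2: GGA (Gly) → CGA (Arg) — missense.
Codon 3: GCC (Ala) → GCA (Ala) — synonymous.
Codon 5: CGU (Arg) → CGC (Arg) — synonymous.
Codon 6: UCU (Ser) → UCA (Ser) — synonymous.
Synonymous: 3 of 4.

3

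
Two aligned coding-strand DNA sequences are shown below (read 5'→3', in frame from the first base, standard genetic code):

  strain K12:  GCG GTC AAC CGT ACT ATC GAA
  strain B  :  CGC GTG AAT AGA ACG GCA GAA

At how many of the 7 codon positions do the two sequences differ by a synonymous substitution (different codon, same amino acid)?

4

Codon 1: GCG Ala / CGC Arg — nonsynonymous.
Codon 2: GTC Val / GTG Val — synonymous.
Codon 3: AAC Asn / AAT Asn — synonymous.
Codon 4: CGT Arg / AGA Arg — synonymous.
Codon 5: ACT Thr / ACG Thr — synonymous.
Codon 6: ATC Ile / GCA Ala — nonsynonymous.
Codon 7: GAA Glu / GAA Glu — identical.
Synonymous differences: 4.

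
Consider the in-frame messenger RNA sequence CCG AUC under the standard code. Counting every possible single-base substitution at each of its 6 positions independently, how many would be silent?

Codon 1 (CCG, Pro): 3 synonymous substitutions.
Codon 2 (AUC, Ile): 2 synonymous substitutions.
Total: 3 + 2 = 5.

5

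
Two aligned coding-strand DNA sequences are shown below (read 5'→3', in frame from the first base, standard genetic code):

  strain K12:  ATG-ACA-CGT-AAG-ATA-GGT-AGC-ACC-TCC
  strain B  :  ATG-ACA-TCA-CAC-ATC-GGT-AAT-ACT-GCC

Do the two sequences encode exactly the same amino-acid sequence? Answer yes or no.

no

Codon 1: ATG Met / ATG Met — identical.
Codon 2: ACA Thr / ACA Thr — identical.
Codon 3: CGT Arg / TCA Ser — nonsynonymous.
Codon 4: AAG Lys / CAC His — nonsynonymous.
Codon 5: ATA Ile / ATC Ile — synonymous.
Codon 6: GGT Gly / GGT Gly — identical.
Codon 7: AGC Ser / AAT Asn — nonsynonymous.
Codon 8: ACC Thr / ACT Thr — synonymous.
Codon 9: TCC Ser / GCC Ala — nonsynonymous.
Nonsynonymous differences: 4 → different protein.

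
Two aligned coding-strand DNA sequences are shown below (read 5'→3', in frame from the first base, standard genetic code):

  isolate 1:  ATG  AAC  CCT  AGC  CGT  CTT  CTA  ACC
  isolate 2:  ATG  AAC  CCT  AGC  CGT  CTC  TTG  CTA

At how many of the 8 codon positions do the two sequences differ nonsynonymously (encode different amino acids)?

Codon 1: ATG Met / ATG Met — identical.
Codon 2: AAC Asn / AAC Asn — identical.
Codon 3: CCT Pro / CCT Pro — identical.
Codon 4: AGC Ser / AGC Ser — identical.
Codon 5: CGT Arg / CGT Arg — identical.
Codon 6: CTT Leu / CTC Leu — synonymous.
Codon 7: CTA Leu / TTG Leu — synonymous.
Codon 8: ACC Thr / CTA Leu — nonsynonymous.
Nonsynonymous differences: 1.

1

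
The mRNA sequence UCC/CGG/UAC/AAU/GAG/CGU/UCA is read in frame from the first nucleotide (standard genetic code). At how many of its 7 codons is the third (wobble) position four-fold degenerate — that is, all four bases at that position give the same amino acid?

Codon 1 UCC (Ser): third position 4-fold.
Codon 2 CGG (Arg): third position 4-fold.
Codon 3 UAC (Tyr): third position 2-fold.
Codon 4 AAU (Asn): third position 2-fold.
Codon 5 GAG (Glu): third position 2-fold.
Codon 6 CGU (Arg): third position 4-fold.
Codon 7 UCA (Ser): third position 4-fold.
Four-fold degenerate third positions: 4.

4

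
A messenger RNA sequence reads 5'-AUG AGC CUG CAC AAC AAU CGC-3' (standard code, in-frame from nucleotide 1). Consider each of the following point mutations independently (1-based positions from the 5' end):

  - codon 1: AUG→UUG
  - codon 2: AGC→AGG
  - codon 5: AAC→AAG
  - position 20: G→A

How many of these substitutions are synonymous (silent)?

Codon 1: AUG (Met) → UUG (Leu) — missense.
Codon 2: AGC (Ser) → AGG (Arg) — missense.
Codon 5: AAC (Asn) → AAG (Lys) — missense.
Codon 7: CGC (Arg) → CAC (His) — missense.
Synonymous: 0 of 4.

0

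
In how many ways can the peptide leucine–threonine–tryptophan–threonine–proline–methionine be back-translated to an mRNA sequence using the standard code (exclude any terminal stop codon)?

384

Leu: 6 codons.
Thr: 4 codons.
Trp: 1 codon.
Thr: 4 codons.
Pro: 4 codons.
Met: 1 codon.
6 × 4 × 1 × 4 × 4 × 1 = 384.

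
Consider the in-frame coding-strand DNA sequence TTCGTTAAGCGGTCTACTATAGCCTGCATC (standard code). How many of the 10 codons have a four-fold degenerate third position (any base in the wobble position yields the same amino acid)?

5

Codon 1 TTC (Phe): third position 2-fold.
Codon 2 GTT (Val): third position 4-fold.
Codon 3 AAG (Lys): third position 2-fold.
Codon 4 CGG (Arg): third position 4-fold.
Codon 5 TCT (Ser): third position 4-fold.
Codon 6 ACT (Thr): third position 4-fold.
Codon 7 ATA (Ile): third position 3-fold.
Codon 8 GCC (Ala): third position 4-fold.
Codon 9 TGC (Cys): third position 2-fold.
Codon 10 ATC (Ile): third position 3-fold.
Four-fold degenerate third positions: 5.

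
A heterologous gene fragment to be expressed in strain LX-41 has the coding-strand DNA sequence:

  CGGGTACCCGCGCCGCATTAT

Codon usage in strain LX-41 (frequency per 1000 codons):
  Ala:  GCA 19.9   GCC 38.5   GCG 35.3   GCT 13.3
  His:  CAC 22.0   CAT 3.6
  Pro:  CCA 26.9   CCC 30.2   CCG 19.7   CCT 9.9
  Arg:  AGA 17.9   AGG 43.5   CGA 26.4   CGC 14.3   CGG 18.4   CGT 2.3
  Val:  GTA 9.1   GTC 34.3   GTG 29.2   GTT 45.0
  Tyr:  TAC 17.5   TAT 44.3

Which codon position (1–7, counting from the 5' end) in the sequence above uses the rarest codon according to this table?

6

Codon 1 CGG (Arg): 18.4 per 1000.
Codon 2 GTA (Val): 9.1 per 1000.
Codon 3 CCC (Pro): 30.2 per 1000.
Codon 4 GCG (Ala): 35.3 per 1000.
Codon 5 CCG (Pro): 19.7 per 1000.
Codon 6 CAT (His): 3.6 per 1000.
Codon 7 TAT (Tyr): 44.3 per 1000.
Lowest frequency is 3.6 at codon 6.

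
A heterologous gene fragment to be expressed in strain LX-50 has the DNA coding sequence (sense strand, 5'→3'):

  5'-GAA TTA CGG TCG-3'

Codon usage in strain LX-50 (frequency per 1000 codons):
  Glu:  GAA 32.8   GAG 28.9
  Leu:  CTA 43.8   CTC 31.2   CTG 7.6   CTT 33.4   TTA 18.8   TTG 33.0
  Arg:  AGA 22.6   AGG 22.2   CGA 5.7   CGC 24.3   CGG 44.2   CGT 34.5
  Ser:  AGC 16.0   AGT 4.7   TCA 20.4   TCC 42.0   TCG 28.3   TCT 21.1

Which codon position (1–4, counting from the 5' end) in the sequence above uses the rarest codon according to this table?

Codon 1 GAA (Glu): 32.8 per 1000.
Codon 2 TTA (Leu): 18.8 per 1000.
Codon 3 CGG (Arg): 44.2 per 1000.
Codon 4 TCG (Ser): 28.3 per 1000.
Lowest frequency is 18.8 at codon 2.

2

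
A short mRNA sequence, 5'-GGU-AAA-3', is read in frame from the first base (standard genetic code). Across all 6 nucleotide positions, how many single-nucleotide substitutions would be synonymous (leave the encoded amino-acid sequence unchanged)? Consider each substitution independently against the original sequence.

4

Codon 1 (GGU, Gly): 3 synonymous substitutions.
Codon 2 (AAA, Lys): 1 synonymous substitution.
Total: 3 + 1 = 4.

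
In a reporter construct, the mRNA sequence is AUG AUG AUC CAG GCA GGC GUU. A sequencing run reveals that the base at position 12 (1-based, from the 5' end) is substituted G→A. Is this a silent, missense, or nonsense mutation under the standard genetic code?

silent

Position 12 falls in codon 4: CAG → Gln.
After the substitution the codon is CAA → Gln.
Both encode Gln, so the change is synonymous.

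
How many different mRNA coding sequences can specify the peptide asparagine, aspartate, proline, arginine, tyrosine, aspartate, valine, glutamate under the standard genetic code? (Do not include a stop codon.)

Asn: 2 codons.
Asp: 2 codons.
Pro: 4 codons.
Arg: 6 codons.
Tyr: 2 codons.
Asp: 2 codons.
Val: 4 codons.
Glu: 2 codons.
2 × 2 × 4 × 6 × 2 × 2 × 4 × 2 = 3072.

3072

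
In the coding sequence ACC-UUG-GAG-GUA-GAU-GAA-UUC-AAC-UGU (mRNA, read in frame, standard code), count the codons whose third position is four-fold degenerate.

2

Codon 1 ACC (Thr): third position 4-fold.
Codon 2 UUG (Leu): third position 2-fold.
Codon 3 GAG (Glu): third position 2-fold.
Codon 4 GUA (Val): third position 4-fold.
Codon 5 GAU (Asp): third position 2-fold.
Codon 6 GAA (Glu): third position 2-fold.
Codon 7 UUC (Phe): third position 2-fold.
Codon 8 AAC (Asn): third position 2-fold.
Codon 9 UGU (Cys): third position 2-fold.
Four-fold degenerate third positions: 2.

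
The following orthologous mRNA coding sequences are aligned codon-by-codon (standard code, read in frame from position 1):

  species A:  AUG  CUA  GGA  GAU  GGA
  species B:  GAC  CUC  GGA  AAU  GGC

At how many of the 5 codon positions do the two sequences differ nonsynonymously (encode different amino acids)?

Codon 1: AUG Met / GAC Asp — nonsynonymous.
Codon 2: CUA Leu / CUC Leu — synonymous.
Codon 3: GGA Gly / GGA Gly — identical.
Codon 4: GAU Asp / AAU Asn — nonsynonymous.
Codon 5: GGA Gly / GGC Gly — synonymous.
Nonsynonymous differences: 2.

2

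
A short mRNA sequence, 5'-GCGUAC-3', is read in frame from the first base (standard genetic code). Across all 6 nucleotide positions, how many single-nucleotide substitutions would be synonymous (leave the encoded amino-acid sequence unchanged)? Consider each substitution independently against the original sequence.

Codon 1 (GCG, Ala): 3 synonymous substitutions.
Codon 2 (UAC, Tyr): 1 synonymous substitution.
Total: 3 + 1 = 4.

4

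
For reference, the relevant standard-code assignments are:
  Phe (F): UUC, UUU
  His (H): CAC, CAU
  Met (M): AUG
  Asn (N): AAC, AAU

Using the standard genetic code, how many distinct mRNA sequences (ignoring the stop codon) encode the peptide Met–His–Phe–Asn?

8

Met: 1 codon.
His: 2 codons.
Phe: 2 codons.
Asn: 2 codons.
1 × 2 × 2 × 2 = 8.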